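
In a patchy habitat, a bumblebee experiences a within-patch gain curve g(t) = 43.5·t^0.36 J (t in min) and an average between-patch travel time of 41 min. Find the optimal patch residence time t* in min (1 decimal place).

By the marginal value theorem, leave when the instantaneous gain rate g'(t) equals the habitat-wide average g(t)/(T + t).
g'(t) = 0.36·43.5·t^-0.64. Setting 0.36·43.5·t^-0.64 = 43.5·t^0.36/(41+t) gives 0.36(41+t) = t, so 0.64·t = 0.36×41.
t* = 0.36×41/0.64 = 23.06 min.

23.1 min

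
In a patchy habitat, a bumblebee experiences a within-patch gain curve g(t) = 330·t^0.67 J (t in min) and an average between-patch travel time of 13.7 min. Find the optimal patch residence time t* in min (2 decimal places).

27.82 min

By the marginal value theorem, leave when the instantaneous gain rate g'(t) equals the habitat-wide average g(t)/(T + t).
g'(t) = 0.67·330·t^-0.33. Setting 0.67·330·t^-0.33 = 330·t^0.67/(13.7+t) gives 0.67(13.7+t) = t, so 0.33·t = 0.67×13.7.
t* = 0.67×13.7/0.33 = 27.82 min.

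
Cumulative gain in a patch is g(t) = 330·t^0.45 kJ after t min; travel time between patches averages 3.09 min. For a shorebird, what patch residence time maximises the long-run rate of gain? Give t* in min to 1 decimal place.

Maximise g(t)/(T+t): set derivative to zero → g'(t)(T+t) = g(t).
g'(t) = 0.45·330·t^-0.55. Setting 0.45·330·t^-0.55 = 330·t^0.45/(3.09+t) gives 0.45(3.09+t) = t, so 0.55·t = 0.45×3.09.
t* = 0.45×3.09/0.55 = 2.528 min.

2.5 min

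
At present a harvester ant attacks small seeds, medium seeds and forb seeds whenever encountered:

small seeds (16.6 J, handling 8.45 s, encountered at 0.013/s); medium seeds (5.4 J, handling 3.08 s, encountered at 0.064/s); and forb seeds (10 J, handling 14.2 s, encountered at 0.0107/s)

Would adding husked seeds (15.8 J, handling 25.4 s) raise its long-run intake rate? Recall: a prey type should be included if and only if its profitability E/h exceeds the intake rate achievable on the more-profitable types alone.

Yes

Current rate: (0.013×16.6 + 0.064×5.4 + 0.0107×10)/(1 + 0.013×8.45 + 0.064×3.08 + 0.0107×14.2) = 0.4582 J/s.
Profitability of husked seeds: 15.8/25.4 = 0.622 J/s.
Since 0.622 > R, including husked seeds increases the long-run rate.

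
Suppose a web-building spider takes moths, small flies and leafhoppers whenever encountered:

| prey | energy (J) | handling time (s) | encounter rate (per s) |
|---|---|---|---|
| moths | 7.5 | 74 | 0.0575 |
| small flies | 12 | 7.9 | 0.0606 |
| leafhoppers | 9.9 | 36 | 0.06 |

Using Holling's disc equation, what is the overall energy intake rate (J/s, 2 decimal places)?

0.22 J/s

R = (0.0575×7.5 + 0.0606×12 + 0.06×9.9) / (1 + 0.0575×74 + 0.0606×7.9 + 0.06×36) = 1.752/7.894 = 0.222 J/s.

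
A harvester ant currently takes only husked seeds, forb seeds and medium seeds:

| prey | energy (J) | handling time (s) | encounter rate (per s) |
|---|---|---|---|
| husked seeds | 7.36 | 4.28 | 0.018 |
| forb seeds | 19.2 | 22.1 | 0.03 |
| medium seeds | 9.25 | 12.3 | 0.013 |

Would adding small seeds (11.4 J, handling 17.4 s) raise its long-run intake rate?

Yes

Intake rate on the current diet: R = (0.018×7.36 + 0.03×19.2 + 0.013×9.25) / (1 + 0.018×4.28 + 0.03×22.1 + 0.013×12.3) = 0.8287/1.9 = 0.4362 J/s.
small seeds: E/h = 11.4/17.4 = 0.6552 J/s.
Since 0.6552 > R, including small seeds increases the long-run rate.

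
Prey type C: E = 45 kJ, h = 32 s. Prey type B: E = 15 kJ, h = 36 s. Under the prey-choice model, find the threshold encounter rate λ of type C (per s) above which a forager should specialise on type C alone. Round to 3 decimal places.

Drop type B once their profitability E₂/h₂ falls below the rate achievable on type C alone: E₂/h₂ = λE₁/(1 + λh₁).
Solve for λ: λE₁h₂ = E₂(1 + λh₁) → λ(E₁h₂ − E₂h₁) = E₂ → λ = E₂/(E₁h₂ − E₂h₁).
λ = 15/(45×36 − 15×32) = 15/1140 = 0.01316 per s.

0.013 per s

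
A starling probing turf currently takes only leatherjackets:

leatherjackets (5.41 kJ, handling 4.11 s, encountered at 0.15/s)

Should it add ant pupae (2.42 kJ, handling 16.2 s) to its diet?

On leatherjackets alone, R = ΣλE/(1+Σλh) = 0.8115/1.617 = 0.502 kJ/s.
ant pupae: E/h = 2.42/16.2 = 0.1494 kJ/s.
0.1494 < 0.502, so adding ant pupae would lower the average — exclude it.

No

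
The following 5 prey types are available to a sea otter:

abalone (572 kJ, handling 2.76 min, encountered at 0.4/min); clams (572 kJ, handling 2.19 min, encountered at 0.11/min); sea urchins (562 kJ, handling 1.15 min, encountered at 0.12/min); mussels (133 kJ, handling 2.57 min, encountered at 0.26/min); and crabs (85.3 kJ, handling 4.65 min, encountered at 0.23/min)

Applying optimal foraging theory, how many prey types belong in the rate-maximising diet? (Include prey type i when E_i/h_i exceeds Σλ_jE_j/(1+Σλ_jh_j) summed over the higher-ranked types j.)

E/h in descending order: sea urchins 489, clams 261, abalone 207, mussels 51.8, crabs 18.3 kJ/min. The optimal diet is the largest prefix of this list for which every included type satisfies E_i/h_i > R on the types above it.
Rate on top 1: 59.26. clams: 261 > 59.26 → include.
Rate on top 2: 94.54. abalone: 207 > 94.54 → include.
Rate on top 3: 144.7. mussels: 51.8 < 144.7 → exclude; stop.
Optimal diet: sea urchins, clams, abalone — 3 of 5 types.

3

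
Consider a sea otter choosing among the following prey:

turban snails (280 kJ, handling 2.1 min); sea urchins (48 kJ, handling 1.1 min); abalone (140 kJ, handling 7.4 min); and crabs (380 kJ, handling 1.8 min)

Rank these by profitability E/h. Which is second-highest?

In descending order of E/h:
crabs: 380/1.8 = 211 kJ/min
turban snails: 280/2.1 = 133 kJ/min
sea urchins: 48/1.1 = 43.6 kJ/min
abalone: 140/7.4 = 18.9 kJ/min

turban snails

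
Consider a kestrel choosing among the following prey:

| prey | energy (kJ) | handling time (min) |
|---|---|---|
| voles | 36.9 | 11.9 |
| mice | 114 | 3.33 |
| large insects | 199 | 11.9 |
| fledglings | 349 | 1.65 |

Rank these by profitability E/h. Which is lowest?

Profitability E/h (kJ/min): voles = 36.9/11.9 = 3.1, mice = 114/3.33 = 34.2, large insects = 199/11.9 = 16.7, fledglings = 349/1.65 = 212.
Ranked: fledglings > mice > large insects > voles.

voles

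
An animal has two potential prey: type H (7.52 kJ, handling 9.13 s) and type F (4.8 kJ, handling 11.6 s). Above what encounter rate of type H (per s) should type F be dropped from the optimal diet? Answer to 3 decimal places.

The zero-one rule: include type F iff E₂/h₂ > λE₁/(1+λh₁). Equality gives the switch point.
λE₁h₂ = E₂ + λE₂h₁ ⇒ λ = E₂/(E₁h₂ − E₂h₁) = 4.8/(87.23 − 43.82) = 0.1106 per s.

0.111 per s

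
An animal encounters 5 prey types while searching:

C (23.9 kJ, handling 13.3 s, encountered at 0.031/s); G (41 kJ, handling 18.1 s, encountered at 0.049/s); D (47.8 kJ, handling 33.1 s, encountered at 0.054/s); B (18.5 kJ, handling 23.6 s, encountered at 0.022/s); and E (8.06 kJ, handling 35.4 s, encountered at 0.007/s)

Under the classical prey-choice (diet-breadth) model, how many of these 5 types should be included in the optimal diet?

3

Rank by E/h (kJ/s): G 2.27, C 1.8, D 1.44, B 0.784, E 0.228. Include each in turn until the next type's E/h falls below the running intake rate.
Rate on top 1: 1.065. C: 1.8 > 1.065 → include.
Rate on top 2: 1.196. D: 1.44 > 1.196 → include.
Rate on top 3: 1.305. B: 0.784 < 1.305 → exclude; stop.
Optimal diet: G, C, D — 3 of 5 types.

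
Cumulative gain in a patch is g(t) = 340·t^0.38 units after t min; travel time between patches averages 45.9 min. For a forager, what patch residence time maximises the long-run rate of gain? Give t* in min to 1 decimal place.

28.1 min

By the marginal value theorem, leave when the instantaneous gain rate g'(t) equals the habitat-wide average g(t)/(T + t).
g'(t) = 0.38·340·t^-0.62. Setting 0.38·340·t^-0.62 = 340·t^0.38/(45.9+t) gives 0.38(45.9+t) = t, so 0.62·t = 0.38×45.9.
t* = 0.38×45.9/0.62 = 28.13 min.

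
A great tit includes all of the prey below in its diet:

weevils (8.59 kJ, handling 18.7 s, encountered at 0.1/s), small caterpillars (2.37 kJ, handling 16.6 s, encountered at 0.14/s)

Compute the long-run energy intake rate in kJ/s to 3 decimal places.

R = Σλ_iE_i / (1 + Σλ_ih_i)
Numerator: 0.1×8.59 + 0.14×2.37 = 1.191
Denominator: 1 + 0.1×18.7 + 0.14×16.6 = 5.194
R = 1.191/5.194 = 0.2293 kJ/s

0.229 kJ/s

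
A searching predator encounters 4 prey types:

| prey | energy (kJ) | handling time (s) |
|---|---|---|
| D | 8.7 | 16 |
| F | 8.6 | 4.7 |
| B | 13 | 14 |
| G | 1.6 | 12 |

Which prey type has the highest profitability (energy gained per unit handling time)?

Profitability E/h (kJ/s): D = 8.7/16 = 0.544, F = 8.6/4.7 = 1.83, B = 13/14 = 0.929, G = 1.6/12 = 0.133.
Ranked: F > B > D > G.

F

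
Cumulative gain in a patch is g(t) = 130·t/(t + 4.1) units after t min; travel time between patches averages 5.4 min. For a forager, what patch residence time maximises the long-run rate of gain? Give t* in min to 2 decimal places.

By the marginal value theorem, leave when the instantaneous gain rate g'(t) equals the habitat-wide average g(t)/(T + t).
g'(t) = 130·4.1/(t + 4.1)². Setting 130·4.1/(t+4.1)² = 130t/[(t+4.1)(5.4+t)] gives 4.1(5.4+t) = t(t+4.1), so t² = 4.1×5.4 = 22.14.
t* = √22.14 = 4.705 min.

4.71 min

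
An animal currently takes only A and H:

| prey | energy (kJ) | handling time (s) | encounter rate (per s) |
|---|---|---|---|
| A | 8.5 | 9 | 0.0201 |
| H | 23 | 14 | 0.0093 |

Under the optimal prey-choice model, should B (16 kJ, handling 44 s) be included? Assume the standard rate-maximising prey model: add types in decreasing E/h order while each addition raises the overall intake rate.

Intake rate on the current diet: R = (0.0201×8.5 + 0.0093×23) / (1 + 0.0201×9 + 0.0093×14) = 0.3847/1.311 = 0.2935 kJ/s.
B: E/h = 16/44 = 0.3636 kJ/s.
Since 0.3636 > R, including B increases the long-run rate.

Yes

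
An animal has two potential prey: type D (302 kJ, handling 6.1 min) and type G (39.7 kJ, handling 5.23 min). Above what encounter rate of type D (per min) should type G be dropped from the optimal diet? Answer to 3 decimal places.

Drop type G once their profitability E₂/h₂ falls below the rate achievable on type D alone: E₂/h₂ = λE₁/(1 + λh₁).
Solve for λ: λE₁h₂ = E₂(1 + λh₁) → λ(E₁h₂ − E₂h₁) = E₂ → λ = E₂/(E₁h₂ − E₂h₁).
λ = 39.7/(302×5.23 − 39.7×6.1) = 39.7/1337 = 0.02969 per min.

0.030 per min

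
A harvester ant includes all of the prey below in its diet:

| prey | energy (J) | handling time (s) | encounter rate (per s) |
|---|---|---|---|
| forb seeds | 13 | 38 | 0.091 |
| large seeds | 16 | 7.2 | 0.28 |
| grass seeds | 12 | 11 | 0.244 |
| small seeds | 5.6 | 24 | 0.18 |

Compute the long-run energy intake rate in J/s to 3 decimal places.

0.712 J/s

Energy encountered per unit search time: 0.091×13 + 0.28×16 + 0.244×12 + 0.18×5.6 = 9.599 J/s.
Handling time per unit search time: 0.091×38 + 0.28×7.2 + 0.244×11 + 0.18×24 = 12.48.
Rate = 9.599/(1 + 12.48) = 0.7122 J/s.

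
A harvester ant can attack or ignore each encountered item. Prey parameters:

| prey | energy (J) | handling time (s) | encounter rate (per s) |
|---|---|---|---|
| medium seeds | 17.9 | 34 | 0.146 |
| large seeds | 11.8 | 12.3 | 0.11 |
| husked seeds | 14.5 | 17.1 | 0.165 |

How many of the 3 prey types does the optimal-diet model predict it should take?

Profitabilities (E/h, J/s): large seeds 0.959, husked seeds 0.848, medium seeds 0.526. Add prey in this order while the next type's profitability exceeds the intake rate on those already taken.
Rate on top 1: 0.5516. husked seeds: 0.848 > 0.5516 → include.
Rate on top 2: 0.7132. medium seeds: 0.526 < 0.7132 → exclude; stop.
Optimal diet: large seeds, husked seeds — 2 of 3 types.

2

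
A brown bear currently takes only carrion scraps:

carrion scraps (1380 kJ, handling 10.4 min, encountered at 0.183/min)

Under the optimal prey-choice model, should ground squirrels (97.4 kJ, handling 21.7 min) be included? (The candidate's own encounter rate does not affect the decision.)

No

Intake rate on the current diet: R = (0.183×1380) / (1 + 0.183×10.4) = 252.5/2.903 = 86.99 kJ/min.
Profitability of ground squirrels: 97.4/21.7 = 4.488 kJ/min.
Since 4.488 < R, time spent handling ground squirrels is better spent searching.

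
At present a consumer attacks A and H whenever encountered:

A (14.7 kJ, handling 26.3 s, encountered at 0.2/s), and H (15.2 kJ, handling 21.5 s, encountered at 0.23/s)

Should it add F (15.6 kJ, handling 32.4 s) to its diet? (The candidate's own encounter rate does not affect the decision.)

On A and H alone, R = ΣλE/(1+Σλh) = 6.436/11.21 = 0.5744 kJ/s.
Profitability of F: 15.6/32.4 = 0.4815 kJ/s.
0.4815 < 0.5744, so adding F would lower the average — exclude it.

No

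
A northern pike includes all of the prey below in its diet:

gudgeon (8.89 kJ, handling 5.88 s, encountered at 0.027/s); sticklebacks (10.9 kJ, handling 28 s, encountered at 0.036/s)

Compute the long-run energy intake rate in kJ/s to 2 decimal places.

R = Σλ_iE_i / (1 + Σλ_ih_i)
Numerator: 0.027×8.89 + 0.036×10.9 = 0.6324
Denominator: 1 + 0.027×5.88 + 0.036×28 = 2.167
R = 0.6324/2.167 = 0.2919 kJ/s

0.29 kJ/s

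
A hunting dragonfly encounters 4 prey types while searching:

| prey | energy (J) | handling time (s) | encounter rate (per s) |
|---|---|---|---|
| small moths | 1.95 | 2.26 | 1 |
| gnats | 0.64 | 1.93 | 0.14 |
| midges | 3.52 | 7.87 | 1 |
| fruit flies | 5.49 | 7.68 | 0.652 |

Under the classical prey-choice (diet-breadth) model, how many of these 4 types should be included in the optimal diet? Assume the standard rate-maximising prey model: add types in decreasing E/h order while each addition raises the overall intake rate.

Rank by E/h (J/s): small moths 0.863, fruit flies 0.715, midges 0.447, gnats 0.332. Include each in turn until the next type's E/h falls below the running intake rate.
Rate on top 1: 0.5982. fruit flies: 0.715 > 0.5982 → include.
Rate on top 2: 0.6688. midges: 0.447 < 0.6688 → exclude; stop.
Optimal diet: small moths, fruit flies — 2 of 4 types.

2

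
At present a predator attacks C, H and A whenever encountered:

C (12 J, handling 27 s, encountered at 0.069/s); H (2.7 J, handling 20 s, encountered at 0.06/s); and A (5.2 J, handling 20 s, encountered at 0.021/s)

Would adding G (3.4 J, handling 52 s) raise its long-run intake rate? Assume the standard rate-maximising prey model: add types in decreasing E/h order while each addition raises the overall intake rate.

Intake rate on the current diet: R = (0.069×12 + 0.06×2.7 + 0.021×5.2) / (1 + 0.069×27 + 0.06×20 + 0.021×20) = 1.099/4.483 = 0.2452 J/s.
G: E/h = 3.4/52 = 0.06538 J/s.
Since 0.06538 < R, time spent handling G is better spent searching.

No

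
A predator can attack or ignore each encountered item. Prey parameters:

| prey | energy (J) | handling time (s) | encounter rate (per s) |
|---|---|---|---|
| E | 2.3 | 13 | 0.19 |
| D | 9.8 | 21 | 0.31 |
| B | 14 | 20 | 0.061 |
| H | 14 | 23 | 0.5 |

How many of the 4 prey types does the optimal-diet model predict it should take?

2

E/h in descending order: B 0.7, H 0.609, D 0.467, E 0.177 J/s. The optimal diet is the largest prefix of this list for which every included type satisfies E_i/h_i > R on the types above it.
Rate on top 1: 0.3847. H: 0.609 > 0.3847 → include.
Rate on top 2: 0.5724. D: 0.467 < 0.5724 → exclude; stop.
Optimal diet: B, H — 2 of 4 types.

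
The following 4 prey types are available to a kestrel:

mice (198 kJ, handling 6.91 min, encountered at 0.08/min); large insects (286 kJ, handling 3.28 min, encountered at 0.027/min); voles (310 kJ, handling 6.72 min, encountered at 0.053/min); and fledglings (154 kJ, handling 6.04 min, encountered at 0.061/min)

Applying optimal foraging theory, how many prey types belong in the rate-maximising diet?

Profitabilities (E/h, kJ/min): large insects 87.2, voles 46.1, mice 28.7, fledglings 25.5. Add prey in this order while the next type's profitability exceeds the intake rate on those already taken.
Rate on top 1: 7.094. voles: 46.1 > 7.094 → include.
Rate on top 2: 16.72. mice: 28.7 > 16.72 → include.
Rate on top 3: 20.02. fledglings: 25.5 > 20.02 → include.
Optimal diet: large insects, voles, mice, fledglings — 4 of 4 types.

4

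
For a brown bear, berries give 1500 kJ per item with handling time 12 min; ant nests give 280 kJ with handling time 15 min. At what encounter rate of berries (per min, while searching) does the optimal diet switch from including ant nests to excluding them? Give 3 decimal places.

At the threshold, the rate on berries alone equals the profitability of ant nests: λ·1500/(1 + λ·12) = 280/15 = 18.67.
Rearranging, λ(1500 − 18.67×12) = 18.67, so λ = 18.67/1276 = 0.01463 per min.

0.015 per min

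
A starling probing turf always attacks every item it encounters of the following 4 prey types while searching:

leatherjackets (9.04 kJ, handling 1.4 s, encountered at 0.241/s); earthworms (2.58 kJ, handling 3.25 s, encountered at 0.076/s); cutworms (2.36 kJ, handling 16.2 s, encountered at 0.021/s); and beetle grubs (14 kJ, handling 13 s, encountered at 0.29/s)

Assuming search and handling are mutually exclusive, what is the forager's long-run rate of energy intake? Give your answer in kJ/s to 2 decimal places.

R = Σλ_iE_i / (1 + Σλ_ih_i)
Numerator: 0.241×9.04 + 0.076×2.58 + 0.021×2.36 + 0.29×14 = 6.484
Denominator: 1 + 0.241×1.4 + 0.076×3.25 + 0.021×16.2 + 0.29×13 = 5.695
R = 6.484/5.695 = 1.139 kJ/s

1.14 kJ/s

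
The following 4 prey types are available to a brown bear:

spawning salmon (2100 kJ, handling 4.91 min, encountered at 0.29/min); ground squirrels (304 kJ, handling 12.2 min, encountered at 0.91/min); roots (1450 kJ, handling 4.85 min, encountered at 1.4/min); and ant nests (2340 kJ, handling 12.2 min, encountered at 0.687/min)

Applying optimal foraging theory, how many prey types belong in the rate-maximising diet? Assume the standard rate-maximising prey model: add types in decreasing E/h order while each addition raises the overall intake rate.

Profitabilities (E/h, kJ/min): spawning salmon 428, roots 299, ant nests 192, ground squirrels 24.9. Add prey in this order while the next type's profitability exceeds the intake rate on those already taken.
Rate on top 1: 251.2. roots: 299 > 251.2 → include.
Rate on top 2: 286.4. ant nests: 192 < 286.4 → exclude; stop.
Optimal diet: spawning salmon, roots — 2 of 4 types.

2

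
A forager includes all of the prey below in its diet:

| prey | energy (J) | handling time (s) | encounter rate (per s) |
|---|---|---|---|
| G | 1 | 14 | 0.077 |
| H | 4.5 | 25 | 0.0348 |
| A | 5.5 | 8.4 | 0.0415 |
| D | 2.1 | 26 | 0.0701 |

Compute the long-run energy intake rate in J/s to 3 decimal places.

0.119 J/s

R = (0.077×1 + 0.0348×4.5 + 0.0415×5.5 + 0.0701×2.1) / (1 + 0.077×14 + 0.0348×25 + 0.0415×8.4 + 0.0701×26) = 0.6091/5.119 = 0.119 J/s.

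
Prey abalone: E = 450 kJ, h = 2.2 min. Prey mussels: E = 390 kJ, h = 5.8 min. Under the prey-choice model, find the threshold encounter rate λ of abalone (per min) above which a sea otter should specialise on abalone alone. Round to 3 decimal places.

Drop mussels once their profitability E₂/h₂ falls below the rate achievable on abalone alone: E₂/h₂ = λE₁/(1 + λh₁).
Solve for λ: λE₁h₂ = E₂(1 + λh₁) → λ(E₁h₂ − E₂h₁) = E₂ → λ = E₂/(E₁h₂ − E₂h₁).
λ = 390/(450×5.8 − 390×2.2) = 390/1752 = 0.2226 per min.

0.223 per min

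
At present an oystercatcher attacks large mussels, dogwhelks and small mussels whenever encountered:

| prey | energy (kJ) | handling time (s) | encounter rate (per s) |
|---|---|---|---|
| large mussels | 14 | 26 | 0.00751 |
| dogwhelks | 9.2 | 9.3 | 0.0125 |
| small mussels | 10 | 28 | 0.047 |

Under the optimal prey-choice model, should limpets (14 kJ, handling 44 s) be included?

Yes

Intake rate on the current diet: R = (0.00751×14 + 0.0125×9.2 + 0.047×10) / (1 + 0.00751×26 + 0.0125×9.3 + 0.047×28) = 0.6901/2.628 = 0.2627 kJ/s.
Profitability of limpets: 14/44 = 0.3182 kJ/s.
0.3182 > 0.2627, so adding limpets raises the average — include it.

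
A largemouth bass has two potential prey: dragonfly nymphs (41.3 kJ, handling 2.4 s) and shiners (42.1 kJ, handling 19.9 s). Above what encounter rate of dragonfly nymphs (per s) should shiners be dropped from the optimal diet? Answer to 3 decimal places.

Drop shiners once their profitability E₂/h₂ falls below the rate achievable on dragonfly nymphs alone: E₂/h₂ = λE₁/(1 + λh₁).
Solve for λ: λE₁h₂ = E₂(1 + λh₁) → λ(E₁h₂ − E₂h₁) = E₂ → λ = E₂/(E₁h₂ − E₂h₁).
λ = 42.1/(41.3×19.9 − 42.1×2.4) = 42.1/720.8 = 0.0584 per s.

0.058 per s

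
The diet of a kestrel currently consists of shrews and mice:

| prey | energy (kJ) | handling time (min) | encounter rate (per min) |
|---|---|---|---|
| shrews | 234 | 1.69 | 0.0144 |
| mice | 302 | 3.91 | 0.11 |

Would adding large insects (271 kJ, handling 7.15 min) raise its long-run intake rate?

Yes

Current rate: (0.0144×234 + 0.11×302)/(1 + 0.0144×1.69 + 0.11×3.91) = 25.16 kJ/min.
large insects: E/h = 271/7.15 = 37.9 kJ/min.
Since 37.9 > R, including large insects increases the long-run rate.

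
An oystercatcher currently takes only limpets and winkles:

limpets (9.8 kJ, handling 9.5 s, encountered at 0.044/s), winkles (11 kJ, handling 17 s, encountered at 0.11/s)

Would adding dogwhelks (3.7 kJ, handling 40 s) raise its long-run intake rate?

No

On limpets and winkles alone, R = ΣλE/(1+Σλh) = 1.641/3.288 = 0.4991 kJ/s.
dogwhelks: E/h = 3.7/40 = 0.0925 kJ/s.
Since 0.0925 < R, time spent handling dogwhelks is better spent searching.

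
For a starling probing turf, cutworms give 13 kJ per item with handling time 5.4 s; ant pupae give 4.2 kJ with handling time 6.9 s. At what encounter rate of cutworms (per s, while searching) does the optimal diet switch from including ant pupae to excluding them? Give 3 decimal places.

At the threshold, the rate on cutworms alone equals the profitability of ant pupae: λ·13/(1 + λ·5.4) = 4.2/6.9 = 0.6087.
Rearranging, λ(13 − 0.6087×5.4) = 0.6087, so λ = 0.6087/9.713 = 0.06267 per s.

0.063 per s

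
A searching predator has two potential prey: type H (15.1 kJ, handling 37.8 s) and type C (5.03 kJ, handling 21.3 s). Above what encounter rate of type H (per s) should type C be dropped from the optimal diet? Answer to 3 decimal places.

0.038 per s

Drop type C once their profitability E₂/h₂ falls below the rate achievable on type H alone: E₂/h₂ = λE₁/(1 + λh₁).
Solve for λ: λE₁h₂ = E₂(1 + λh₁) → λ(E₁h₂ − E₂h₁) = E₂ → λ = E₂/(E₁h₂ − E₂h₁).
λ = 5.03/(15.1×21.3 − 5.03×37.8) = 5.03/131.5 = 0.03825 per s.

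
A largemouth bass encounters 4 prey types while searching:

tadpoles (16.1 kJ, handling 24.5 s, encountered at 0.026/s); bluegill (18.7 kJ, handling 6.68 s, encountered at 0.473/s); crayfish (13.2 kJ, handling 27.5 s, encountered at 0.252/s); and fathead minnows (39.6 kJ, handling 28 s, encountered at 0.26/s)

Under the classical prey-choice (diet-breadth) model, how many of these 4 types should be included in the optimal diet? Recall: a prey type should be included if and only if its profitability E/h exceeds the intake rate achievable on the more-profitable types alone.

1

Rank by E/h (kJ/s): bluegill 2.8, fathead minnows 1.41, tadpoles 0.657, crayfish 0.48. Include each in turn until the next type's E/h falls below the running intake rate.
Rate on top 1: 2.126. fathead minnows: 1.41 < 2.126 → exclude; stop.
Optimal diet: bluegill — 1 of 4 types.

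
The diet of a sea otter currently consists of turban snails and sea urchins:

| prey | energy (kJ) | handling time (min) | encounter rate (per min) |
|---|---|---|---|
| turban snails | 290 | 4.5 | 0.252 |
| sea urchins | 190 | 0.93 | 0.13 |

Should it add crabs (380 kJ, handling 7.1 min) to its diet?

On turban snails and sea urchins alone, R = ΣλE/(1+Σλh) = 97.78/2.255 = 43.36 kJ/min.
Profitability of crabs: 380/7.1 = 53.52 kJ/min.
53.52 > 43.36, so adding crabs raises the average — include it.

Yes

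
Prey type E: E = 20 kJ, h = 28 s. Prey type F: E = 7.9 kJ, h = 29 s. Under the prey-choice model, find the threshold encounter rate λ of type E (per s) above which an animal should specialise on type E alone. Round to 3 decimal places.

At the threshold, the rate on type E alone equals the profitability of type F: λ·20/(1 + λ·28) = 7.9/29 = 0.2724.
Rearranging, λ(20 − 0.2724×28) = 0.2724, so λ = 0.2724/12.37 = 0.02202 per s.

0.022 per s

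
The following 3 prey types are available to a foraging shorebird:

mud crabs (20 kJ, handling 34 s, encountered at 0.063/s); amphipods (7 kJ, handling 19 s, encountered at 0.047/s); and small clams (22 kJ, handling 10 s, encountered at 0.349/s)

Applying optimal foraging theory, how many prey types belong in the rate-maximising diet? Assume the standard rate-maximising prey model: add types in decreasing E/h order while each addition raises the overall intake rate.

1

Profitabilities (E/h, kJ/s): small clams 2.2, mud crabs 0.588, amphipods 0.368. Add prey in this order while the next type's profitability exceeds the intake rate on those already taken.
Rate on top 1: 1.71. mud crabs: 0.588 < 1.71 → exclude; stop.
Optimal diet: small clams — 1 of 3 types.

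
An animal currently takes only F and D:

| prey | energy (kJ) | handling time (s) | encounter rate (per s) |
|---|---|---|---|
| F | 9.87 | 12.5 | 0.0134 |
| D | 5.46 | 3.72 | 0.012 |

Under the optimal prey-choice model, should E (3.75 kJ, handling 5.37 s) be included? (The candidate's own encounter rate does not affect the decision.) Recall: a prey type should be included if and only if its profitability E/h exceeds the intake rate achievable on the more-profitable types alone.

Intake rate on the current diet: R = (0.0134×9.87 + 0.012×5.46) / (1 + 0.0134×12.5 + 0.012×3.72) = 0.1978/1.212 = 0.1632 kJ/s.
E: E/h = 3.75/5.37 = 0.6983 kJ/s.
Since 0.6983 > R, including E increases the long-run rate.

Yes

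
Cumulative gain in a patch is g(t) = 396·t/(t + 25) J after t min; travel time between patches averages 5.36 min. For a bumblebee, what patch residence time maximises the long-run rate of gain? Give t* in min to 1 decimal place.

By the marginal value theorem, leave when the instantaneous gain rate g'(t) equals the habitat-wide average g(t)/(T + t).
g'(t) = 396·25/(t + 25)². Setting 396·25/(t+25)² = 396t/[(t+25)(5.36+t)] gives 25(5.36+t) = t(t+25), so t² = 25×5.36 = 134.
t* = √134 = 11.58 min.

11.6 min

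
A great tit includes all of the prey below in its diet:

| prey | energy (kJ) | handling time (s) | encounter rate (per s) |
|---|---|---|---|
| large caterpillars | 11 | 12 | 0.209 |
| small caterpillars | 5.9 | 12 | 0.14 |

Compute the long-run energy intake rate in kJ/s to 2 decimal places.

R = (0.209×11 + 0.14×5.9) / (1 + 0.209×12 + 0.14×12) = 3.125/5.188 = 0.6024 kJ/s.

0.60 kJ/s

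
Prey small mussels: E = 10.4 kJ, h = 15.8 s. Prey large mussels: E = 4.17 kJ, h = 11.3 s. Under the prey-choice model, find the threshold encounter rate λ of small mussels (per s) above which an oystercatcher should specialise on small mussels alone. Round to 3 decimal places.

Drop large mussels once their profitability E₂/h₂ falls below the rate achievable on small mussels alone: E₂/h₂ = λE₁/(1 + λh₁).
Solve for λ: λE₁h₂ = E₂(1 + λh₁) → λ(E₁h₂ − E₂h₁) = E₂ → λ = E₂/(E₁h₂ − E₂h₁).
λ = 4.17/(10.4×11.3 − 4.17×15.8) = 4.17/51.63 = 0.08076 per s.

0.081 per s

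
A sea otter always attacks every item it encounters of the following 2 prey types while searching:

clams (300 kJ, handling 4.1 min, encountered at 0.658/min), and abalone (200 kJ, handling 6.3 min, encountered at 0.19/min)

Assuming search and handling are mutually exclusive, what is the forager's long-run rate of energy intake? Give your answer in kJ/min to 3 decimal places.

R = (0.658×300 + 0.19×200) / (1 + 0.658×4.1 + 0.19×6.3) = 235.4/4.895 = 48.09 kJ/min.

48.092 kJ/min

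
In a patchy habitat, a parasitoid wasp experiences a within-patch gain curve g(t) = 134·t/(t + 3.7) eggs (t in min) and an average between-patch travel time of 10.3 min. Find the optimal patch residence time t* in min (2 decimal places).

By the marginal value theorem, leave when the instantaneous gain rate g'(t) equals the habitat-wide average g(t)/(T + t).
g'(t) = 134·3.7/(t + 3.7)². Setting 134·3.7/(t+3.7)² = 134t/[(t+3.7)(10.3+t)] gives 3.7(10.3+t) = t(t+3.7), so t² = 3.7×10.3 = 38.11.
t* = √38.11 = 6.173 min.

6.17 min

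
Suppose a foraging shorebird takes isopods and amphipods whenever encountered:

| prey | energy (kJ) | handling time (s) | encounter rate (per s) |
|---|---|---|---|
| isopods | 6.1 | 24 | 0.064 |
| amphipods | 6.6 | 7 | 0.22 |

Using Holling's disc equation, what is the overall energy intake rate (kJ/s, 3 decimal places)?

0.452 kJ/s

R = Σλ_iE_i / (1 + Σλ_ih_i)
Numerator: 0.064×6.1 + 0.22×6.6 = 1.842
Denominator: 1 + 0.064×24 + 0.22×7 = 4.076
R = 1.842/4.076 = 0.452 kJ/s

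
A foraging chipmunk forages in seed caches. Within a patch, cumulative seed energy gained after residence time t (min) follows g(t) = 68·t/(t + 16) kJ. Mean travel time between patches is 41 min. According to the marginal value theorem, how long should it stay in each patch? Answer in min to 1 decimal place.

25.6 min

Optimal t* satisfies g'(t*) = g(t*)/(T + t*).
g'(t) = 68·16/(t + 16)². Setting 68·16/(t+16)² = 68t/[(t+16)(41+t)] gives 16(41+t) = t(t+16), so t² = 16×41 = 656.
t* = √656 = 25.61 min.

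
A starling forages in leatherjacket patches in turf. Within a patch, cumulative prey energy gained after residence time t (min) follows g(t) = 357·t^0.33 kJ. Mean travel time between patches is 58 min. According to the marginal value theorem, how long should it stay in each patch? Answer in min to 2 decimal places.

Optimal t* satisfies g'(t*) = g(t*)/(T + t*).
g'(t) = 0.33·357·t^-0.67. Setting 0.33·357·t^-0.67 = 357·t^0.33/(58+t) gives 0.33(58+t) = t, so 0.67·t = 0.33×58.
t* = 0.33×58/0.67 = 28.57 min.

28.57 min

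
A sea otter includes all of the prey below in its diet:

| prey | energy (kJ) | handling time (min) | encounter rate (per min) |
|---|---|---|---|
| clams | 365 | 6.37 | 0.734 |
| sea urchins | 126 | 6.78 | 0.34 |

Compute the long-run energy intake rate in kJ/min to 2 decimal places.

38.94 kJ/min

R = Σλ_iE_i / (1 + Σλ_ih_i)
Numerator: 0.734×365 + 0.34×126 = 310.8
Denominator: 1 + 0.734×6.37 + 0.34×6.78 = 7.981
R = 310.8/7.981 = 38.94 kJ/min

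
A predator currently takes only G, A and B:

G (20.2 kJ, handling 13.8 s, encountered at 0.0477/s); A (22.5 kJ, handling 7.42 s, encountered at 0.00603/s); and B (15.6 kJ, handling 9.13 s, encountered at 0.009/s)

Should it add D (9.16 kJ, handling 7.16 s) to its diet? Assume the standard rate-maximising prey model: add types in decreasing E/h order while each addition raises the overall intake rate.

On G, A and B alone, R = ΣλE/(1+Σλh) = 1.24/1.785 = 0.6944 kJ/s.
Profitability of D: 9.16/7.16 = 1.279 kJ/s.
1.279 > 0.6944, so adding D raises the average — include it.

Yes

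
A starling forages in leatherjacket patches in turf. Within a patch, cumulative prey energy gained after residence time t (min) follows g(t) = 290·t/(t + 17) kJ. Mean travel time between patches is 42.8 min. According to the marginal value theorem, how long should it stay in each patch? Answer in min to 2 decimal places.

26.97 min

By the marginal value theorem, leave when the instantaneous gain rate g'(t) equals the habitat-wide average g(t)/(T + t).
g'(t) = 290·17/(t + 17)². Setting 290·17/(t+17)² = 290t/[(t+17)(42.8+t)] gives 17(42.8+t) = t(t+17), so t² = 17×42.8 = 727.6.
t* = √727.6 = 26.97 min.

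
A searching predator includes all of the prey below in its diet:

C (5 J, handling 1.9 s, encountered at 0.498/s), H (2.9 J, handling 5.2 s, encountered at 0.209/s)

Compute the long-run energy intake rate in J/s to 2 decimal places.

1.02 J/s

Energy encountered per unit search time: 0.498×5 + 0.209×2.9 = 3.096 J/s.
Handling time per unit search time: 0.498×1.9 + 0.209×5.2 = 2.033.
Rate = 3.096/(1 + 2.033) = 1.021 J/s.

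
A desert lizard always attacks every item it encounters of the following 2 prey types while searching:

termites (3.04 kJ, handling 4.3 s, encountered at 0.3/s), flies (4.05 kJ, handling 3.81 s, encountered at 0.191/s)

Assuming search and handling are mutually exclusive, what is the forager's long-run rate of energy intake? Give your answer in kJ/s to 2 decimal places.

R = (0.3×3.04 + 0.191×4.05) / (1 + 0.3×4.3 + 0.191×3.81) = 1.686/3.018 = 0.5586 kJ/s.

0.56 kJ/s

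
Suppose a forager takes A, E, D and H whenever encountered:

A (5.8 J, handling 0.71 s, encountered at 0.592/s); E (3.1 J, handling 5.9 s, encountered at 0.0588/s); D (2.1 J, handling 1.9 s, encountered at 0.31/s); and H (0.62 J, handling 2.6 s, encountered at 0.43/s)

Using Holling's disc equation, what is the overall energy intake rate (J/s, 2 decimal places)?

R = (0.592×5.8 + 0.0588×3.1 + 0.31×2.1 + 0.43×0.62) / (1 + 0.592×0.71 + 0.0588×5.9 + 0.31×1.9 + 0.43×2.6) = 4.533/3.474 = 1.305 J/s.

1.30 J/s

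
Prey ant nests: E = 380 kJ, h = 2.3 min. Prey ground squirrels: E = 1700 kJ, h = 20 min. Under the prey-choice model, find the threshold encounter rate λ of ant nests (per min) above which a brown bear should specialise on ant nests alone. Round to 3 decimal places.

0.461 per min

At the threshold, the rate on ant nests alone equals the profitability of ground squirrels: λ·380/(1 + λ·2.3) = 1700/20 = 85.
Rearranging, λ(380 − 85×2.3) = 85, so λ = 85/184.5 = 0.4607 per min.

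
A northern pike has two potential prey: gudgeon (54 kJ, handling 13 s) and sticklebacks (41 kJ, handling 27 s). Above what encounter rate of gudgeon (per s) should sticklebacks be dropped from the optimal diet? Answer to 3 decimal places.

At the threshold, the rate on gudgeon alone equals the profitability of sticklebacks: λ·54/(1 + λ·13) = 41/27 = 1.519.
Rearranging, λ(54 − 1.519×13) = 1.519, so λ = 1.519/34.26 = 0.04432 per s.

0.044 per s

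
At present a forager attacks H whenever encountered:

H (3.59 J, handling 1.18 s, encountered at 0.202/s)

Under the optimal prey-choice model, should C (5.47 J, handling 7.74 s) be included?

On H alone, R = ΣλE/(1+Σλh) = 0.7252/1.238 = 0.5856 J/s.
C: E/h = 5.47/7.74 = 0.7067 J/s.
Since 0.7067 > R, including C increases the long-run rate.

Yes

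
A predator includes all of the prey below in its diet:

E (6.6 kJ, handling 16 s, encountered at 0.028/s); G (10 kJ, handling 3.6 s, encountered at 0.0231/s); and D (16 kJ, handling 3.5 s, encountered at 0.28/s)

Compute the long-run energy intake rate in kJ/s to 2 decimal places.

R = (0.028×6.6 + 0.0231×10 + 0.28×16) / (1 + 0.028×16 + 0.0231×3.6 + 0.28×3.5) = 4.896/2.511 = 1.95 kJ/s.

1.95 kJ/s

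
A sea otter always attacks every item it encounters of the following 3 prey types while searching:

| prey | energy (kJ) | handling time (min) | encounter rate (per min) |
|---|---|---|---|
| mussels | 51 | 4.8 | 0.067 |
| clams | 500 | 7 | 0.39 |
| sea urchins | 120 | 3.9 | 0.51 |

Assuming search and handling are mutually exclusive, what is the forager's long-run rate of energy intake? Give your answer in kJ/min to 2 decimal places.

R = (0.067×51 + 0.39×500 + 0.51×120) / (1 + 0.067×4.8 + 0.39×7 + 0.51×3.9) = 259.6/6.041 = 42.98 kJ/min.

42.98 kJ/min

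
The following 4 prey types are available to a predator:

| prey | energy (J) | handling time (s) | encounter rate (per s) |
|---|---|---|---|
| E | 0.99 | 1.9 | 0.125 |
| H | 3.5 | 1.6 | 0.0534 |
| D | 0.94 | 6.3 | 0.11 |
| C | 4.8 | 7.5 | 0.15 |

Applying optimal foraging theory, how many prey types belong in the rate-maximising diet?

Profitabilities (E/h, J/s): H 2.19, C 0.64, E 0.521, D 0.149. Add prey in this order while the next type's profitability exceeds the intake rate on those already taken.
Rate on top 1: 0.1722. C: 0.64 > 0.1722 → include.
Rate on top 2: 0.4103. E: 0.521 > 0.4103 → include.
Rate on top 3: 0.421. D: 0.149 < 0.421 → exclude; stop.
Optimal diet: H, C, E — 3 of 4 types.

3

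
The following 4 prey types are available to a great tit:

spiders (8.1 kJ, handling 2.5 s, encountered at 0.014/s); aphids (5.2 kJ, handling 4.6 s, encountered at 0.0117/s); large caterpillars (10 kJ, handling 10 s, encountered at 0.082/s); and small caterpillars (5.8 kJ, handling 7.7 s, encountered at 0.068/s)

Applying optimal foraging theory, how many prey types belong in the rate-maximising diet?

Rank by E/h (kJ/s): spiders 3.24, aphids 1.13, large caterpillars 1, small caterpillars 0.753. Include each in turn until the next type's E/h falls below the running intake rate.
Rate on top 1: 0.1096. aphids: 1.13 > 0.1096 → include.
Rate on top 2: 0.16. large caterpillars: 1 > 0.16 → include.
Rate on top 3: 0.5209. small caterpillars: 0.753 > 0.5209 → include.
Optimal diet: spiders, aphids, large caterpillars, small caterpillars — 4 of 4 types.

4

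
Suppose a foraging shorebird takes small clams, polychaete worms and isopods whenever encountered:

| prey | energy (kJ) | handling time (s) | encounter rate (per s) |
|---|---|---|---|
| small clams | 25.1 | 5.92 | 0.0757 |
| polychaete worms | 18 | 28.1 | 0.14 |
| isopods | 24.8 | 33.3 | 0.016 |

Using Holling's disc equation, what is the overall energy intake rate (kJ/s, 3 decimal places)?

0.814 kJ/s

R = Σλ_iE_i / (1 + Σλ_ih_i)
Numerator: 0.0757×25.1 + 0.14×18 + 0.016×24.8 = 4.817
Denominator: 1 + 0.0757×5.92 + 0.14×28.1 + 0.016×33.3 = 5.915
R = 4.817/5.915 = 0.8144 kJ/s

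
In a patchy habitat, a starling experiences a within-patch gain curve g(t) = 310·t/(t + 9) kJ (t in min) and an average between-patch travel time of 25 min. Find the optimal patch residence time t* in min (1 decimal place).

15.0 min

Optimal t* satisfies g'(t*) = g(t*)/(T + t*).
g'(t) = 310·9/(t + 9)². Setting 310·9/(t+9)² = 310t/[(t+9)(25+t)] gives 9(25+t) = t(t+9), so t² = 9×25 = 225.
t* = √225 = 15 min.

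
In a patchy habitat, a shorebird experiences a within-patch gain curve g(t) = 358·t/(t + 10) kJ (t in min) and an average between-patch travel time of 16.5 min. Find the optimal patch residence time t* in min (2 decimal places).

12.85 min

By the marginal value theorem, leave when the instantaneous gain rate g'(t) equals the habitat-wide average g(t)/(T + t).
g'(t) = 358·10/(t + 10)². Setting 358·10/(t+10)² = 358t/[(t+10)(16.5+t)] gives 10(16.5+t) = t(t+10), so t² = 10×16.5 = 165.
t* = √165 = 12.85 min.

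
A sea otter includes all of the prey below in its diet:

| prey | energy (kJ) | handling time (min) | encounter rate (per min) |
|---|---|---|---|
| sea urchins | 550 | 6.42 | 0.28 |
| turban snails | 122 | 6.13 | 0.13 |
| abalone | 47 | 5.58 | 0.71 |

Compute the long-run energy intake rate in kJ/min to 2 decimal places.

Energy encountered per unit search time: 0.28×550 + 0.13×122 + 0.71×47 = 203.2 kJ/min.
Handling time per unit search time: 0.28×6.42 + 0.13×6.13 + 0.71×5.58 = 6.556.
Rate = 203.2/(1 + 6.556) = 26.9 kJ/min.

26.90 kJ/min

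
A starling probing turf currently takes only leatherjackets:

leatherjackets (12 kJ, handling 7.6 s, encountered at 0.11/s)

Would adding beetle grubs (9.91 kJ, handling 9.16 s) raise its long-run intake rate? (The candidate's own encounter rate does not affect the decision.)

Current rate: (0.11×12)/(1 + 0.11×7.6) = 0.719 kJ/s.
beetle grubs: E/h = 9.91/9.16 = 1.082 kJ/s.
Since 1.082 > R, including beetle grubs increases the long-run rate.

Yes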